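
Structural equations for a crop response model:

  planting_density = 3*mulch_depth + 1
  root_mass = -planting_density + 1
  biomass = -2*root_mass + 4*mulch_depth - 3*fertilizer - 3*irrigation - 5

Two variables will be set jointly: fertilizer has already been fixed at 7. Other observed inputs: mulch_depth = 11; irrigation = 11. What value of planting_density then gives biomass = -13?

With fertilizer held at 7:
Intervening on planting_density fixes its value directly, overriding its dependence on mulch_depth.
Substituting into the biomass equation gives biomass = 2*planting_density - 17.
Solve 2*planting_density - 17 = -13: planting_density = (-13 + 17) / 2 = 2.

planting_density = 2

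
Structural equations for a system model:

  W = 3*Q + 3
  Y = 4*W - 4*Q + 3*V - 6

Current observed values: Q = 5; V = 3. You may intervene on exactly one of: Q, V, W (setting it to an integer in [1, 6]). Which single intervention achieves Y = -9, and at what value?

set W = 2

Intervening on Q: Y = 8*Q + 15. Reaching -9 requires Q = -3, outside [1, 6].
Intervening on V: Y = 3*V + 46. Reaching -9 requires V = -55/3, not an integer.
Intervening on W: with other inputs at their observed values, Y = 4*W - 17. Solving for -9 gives W = 2, within [1, 6].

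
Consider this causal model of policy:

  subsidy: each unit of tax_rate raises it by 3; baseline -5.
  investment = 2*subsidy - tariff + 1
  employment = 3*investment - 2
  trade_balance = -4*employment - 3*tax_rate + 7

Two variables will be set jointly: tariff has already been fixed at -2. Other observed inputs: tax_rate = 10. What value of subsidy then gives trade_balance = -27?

With tariff held at -2:
Intervening on subsidy fixes its value directly, overriding its dependence on tax_rate.
Substituting into the investment equation gives investment = 2*subsidy + 3.
So employment = 6*subsidy + 7.
trade_balance becomes -24*subsidy - 51.
Solve -24*subsidy - 51 = -27: subsidy = (-27 + 51) / -24 = -1.

subsidy = -1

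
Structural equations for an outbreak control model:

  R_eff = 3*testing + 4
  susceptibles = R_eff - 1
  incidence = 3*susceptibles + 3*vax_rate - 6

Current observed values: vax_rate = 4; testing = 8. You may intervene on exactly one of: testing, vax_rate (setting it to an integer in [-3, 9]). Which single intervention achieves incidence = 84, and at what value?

set vax_rate = 3

Intervening on testing: incidence = 9*testing + 15. Reaching 84 requires testing = 23/3, not an integer.
Intervening on vax_rate: with other inputs at their observed values, incidence = 3*vax_rate + 75. Solving for 84 gives vax_rate = 3, within [-3, 9].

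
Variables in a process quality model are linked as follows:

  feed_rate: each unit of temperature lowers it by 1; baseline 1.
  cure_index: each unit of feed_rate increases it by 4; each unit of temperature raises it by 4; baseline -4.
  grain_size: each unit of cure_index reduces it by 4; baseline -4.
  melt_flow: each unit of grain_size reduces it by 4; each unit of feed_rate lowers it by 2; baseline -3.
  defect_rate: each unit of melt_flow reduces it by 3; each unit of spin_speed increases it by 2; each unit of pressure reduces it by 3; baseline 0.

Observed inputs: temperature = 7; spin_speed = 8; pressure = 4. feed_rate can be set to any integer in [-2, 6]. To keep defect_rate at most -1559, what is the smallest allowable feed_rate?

Intervening on feed_rate fixes its value directly, overriding its dependence on temperature.
Substituting into the cure_index equation gives cure_index = 4*feed_rate + 24.
Substituting into the grain_size equation gives grain_size = -16*feed_rate - 100.
This gives melt_flow = 62*feed_rate + 397.
defect_rate becomes -186*feed_rate - 1187.
Require -186*feed_rate - 1187 ≤ -1559, so feed_rate ≥ 2.
The smallest integer in [-2, 6] satisfying this is 2.

feed_rate = 2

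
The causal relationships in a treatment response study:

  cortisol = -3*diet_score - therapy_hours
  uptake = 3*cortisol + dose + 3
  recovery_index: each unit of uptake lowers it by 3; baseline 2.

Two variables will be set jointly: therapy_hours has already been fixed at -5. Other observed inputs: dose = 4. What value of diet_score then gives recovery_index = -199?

diet_score = -5

With therapy_hours held at -5:
Substituting into the cortisol equation gives cortisol = -3*diet_score + 5.
Substituting into the uptake equation gives uptake = -9*diet_score + 22.
Substituting into the recovery_index equation gives recovery_index = 27*diet_score - 64.
Solve 27*diet_score - 64 = -199: diet_score = (-199 + 64) / 27 = -5.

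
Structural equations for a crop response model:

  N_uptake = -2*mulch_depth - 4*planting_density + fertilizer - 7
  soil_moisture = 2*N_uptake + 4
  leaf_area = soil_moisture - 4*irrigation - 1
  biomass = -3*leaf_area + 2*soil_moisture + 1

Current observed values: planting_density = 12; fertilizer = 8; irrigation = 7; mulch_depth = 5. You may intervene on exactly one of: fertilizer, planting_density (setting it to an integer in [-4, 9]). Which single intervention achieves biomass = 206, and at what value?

set fertilizer = 4

Intervening on fertilizer: with other inputs at their observed values, biomass = -2*fertilizer + 214. Solving for 206 gives fertilizer = 4, within [-4, 9].
Intervening on planting_density: biomass = 8*planting_density + 102. Reaching 206 requires planting_density = 13, outside [-4, 9].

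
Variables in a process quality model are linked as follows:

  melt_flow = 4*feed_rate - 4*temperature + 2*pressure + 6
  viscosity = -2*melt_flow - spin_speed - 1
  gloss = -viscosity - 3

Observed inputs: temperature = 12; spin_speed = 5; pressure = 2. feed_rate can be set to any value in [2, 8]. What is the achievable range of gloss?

Substituting into the melt_flow equation gives melt_flow = 4*feed_rate - 38.
Substituting into the viscosity equation gives viscosity = -8*feed_rate + 70.
This gives gloss = 8*feed_rate - 73.
Linear in feed_rate, so extremes are at the endpoints: feed_rate = 2 gives gloss = -57; feed_rate = 8 gives gloss = -9.

-57 to -9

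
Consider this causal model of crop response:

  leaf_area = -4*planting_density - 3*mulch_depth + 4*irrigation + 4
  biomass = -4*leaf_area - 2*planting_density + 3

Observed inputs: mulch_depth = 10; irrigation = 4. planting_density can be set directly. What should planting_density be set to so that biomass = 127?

Substituting into the leaf_area equation gives leaf_area = -4*planting_density - 10.
This gives biomass = 14*planting_density + 43.
Solve 14*planting_density + 43 = 127: planting_density = (127 - 43) / 14 = 6.

planting_density = 6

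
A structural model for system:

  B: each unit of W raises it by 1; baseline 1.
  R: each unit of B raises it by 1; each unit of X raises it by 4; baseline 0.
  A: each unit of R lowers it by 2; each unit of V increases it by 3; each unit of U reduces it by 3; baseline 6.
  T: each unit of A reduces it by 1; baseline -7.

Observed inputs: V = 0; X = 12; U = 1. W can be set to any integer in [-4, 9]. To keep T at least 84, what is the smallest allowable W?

Substituting into the R equation gives R = W + 49.
This gives A = -2*W - 95.
So T = 2*W + 88.
Require 2*W + 88 ≥ 84, so W ≥ -2.
The smallest integer in [-4, 9] satisfying this is -2.

W = -2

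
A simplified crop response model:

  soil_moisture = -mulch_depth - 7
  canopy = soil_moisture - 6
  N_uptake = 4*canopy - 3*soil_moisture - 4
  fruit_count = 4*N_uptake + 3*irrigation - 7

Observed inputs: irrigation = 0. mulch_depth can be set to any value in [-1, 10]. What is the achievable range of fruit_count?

-187 to -143

Substituting into the canopy equation gives canopy = -mulch_depth - 13.
This gives N_uptake = -mulch_depth - 35.
Substituting into the fruit_count equation gives fruit_count = -4*mulch_depth - 147.
Linear in mulch_depth, so extremes are at the endpoints: mulch_depth = -1 gives fruit_count = -143; mulch_depth = 10 gives fruit_count = -187.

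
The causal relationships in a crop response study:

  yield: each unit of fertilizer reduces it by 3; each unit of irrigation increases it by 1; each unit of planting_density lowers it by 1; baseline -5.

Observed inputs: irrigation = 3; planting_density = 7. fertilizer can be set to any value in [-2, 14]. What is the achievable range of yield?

Substituting into the yield equation gives yield = -3*fertilizer - 9.
Linear in fertilizer, so extremes are at the endpoints: fertilizer = -2 gives yield = -3; fertilizer = 14 gives yield = -51.

-51 to -3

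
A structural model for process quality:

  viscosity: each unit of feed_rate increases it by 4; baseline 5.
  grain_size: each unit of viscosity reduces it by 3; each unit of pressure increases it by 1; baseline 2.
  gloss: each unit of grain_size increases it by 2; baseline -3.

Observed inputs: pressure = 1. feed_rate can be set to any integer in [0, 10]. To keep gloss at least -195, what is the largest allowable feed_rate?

feed_rate = 7

Substituting into the grain_size equation gives grain_size = -12*feed_rate - 12.
Substituting into the gloss equation gives gloss = -24*feed_rate - 27.
Require -24*feed_rate - 27 ≥ -195, so feed_rate ≤ 7.
The largest integer in [0, 10] satisfying this is 7.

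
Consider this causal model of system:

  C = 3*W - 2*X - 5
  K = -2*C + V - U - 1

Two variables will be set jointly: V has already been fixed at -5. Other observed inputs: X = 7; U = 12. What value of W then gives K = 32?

W = -2

With V held at -5:
Substituting into the C equation gives C = 3*W - 19.
Substituting into the K equation gives K = -6*W + 20.
Solve -6*W + 20 = 32: W = (32 - 20) / -6 = -2.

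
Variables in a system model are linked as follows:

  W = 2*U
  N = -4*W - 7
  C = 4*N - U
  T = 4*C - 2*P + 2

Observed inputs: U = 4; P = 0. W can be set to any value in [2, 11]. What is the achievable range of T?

Intervening on W fixes its value directly, overriding its dependence on U.
Substituting into the C equation gives C = -16*W - 32.
So T = -64*W - 126.
Linear in W, so extremes are at the endpoints: W = 2 gives T = -254; W = 11 gives T = -830.

-830 to -254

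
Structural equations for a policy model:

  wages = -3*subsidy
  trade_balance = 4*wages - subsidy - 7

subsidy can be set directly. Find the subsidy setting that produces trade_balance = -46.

Substituting into the trade_balance equation gives trade_balance = -13*subsidy - 7.
Solve -13*subsidy - 7 = -46: subsidy = (-46 + 7) / -13 = 3.

subsidy = 3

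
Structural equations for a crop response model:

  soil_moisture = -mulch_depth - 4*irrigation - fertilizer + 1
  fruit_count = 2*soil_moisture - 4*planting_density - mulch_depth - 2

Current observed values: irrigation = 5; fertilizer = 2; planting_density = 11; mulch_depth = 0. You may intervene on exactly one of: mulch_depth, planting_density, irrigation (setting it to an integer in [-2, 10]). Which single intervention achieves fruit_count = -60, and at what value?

Intervening on mulch_depth: fruit_count = -3*mulch_depth - 88. Reaching -60 requires mulch_depth = -28/3, not an integer.
Intervening on planting_density: with other inputs at their observed values, fruit_count = -4*planting_density - 44. Solving for -60 gives planting_density = 4, within [-2, 10].
Intervening on irrigation: fruit_count = -8*irrigation - 48. Reaching -60 requires irrigation = 3/2, not an integer.

set planting_density = 4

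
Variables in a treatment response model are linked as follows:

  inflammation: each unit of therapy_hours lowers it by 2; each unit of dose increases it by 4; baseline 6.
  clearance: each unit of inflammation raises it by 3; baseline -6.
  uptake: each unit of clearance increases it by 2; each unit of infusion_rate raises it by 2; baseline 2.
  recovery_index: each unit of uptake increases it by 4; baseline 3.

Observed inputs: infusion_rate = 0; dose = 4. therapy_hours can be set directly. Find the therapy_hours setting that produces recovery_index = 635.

therapy_hours = -3

Substituting into the inflammation equation gives inflammation = -2*therapy_hours + 22.
Substituting into the clearance equation gives clearance = -6*therapy_hours + 60.
This gives uptake = -12*therapy_hours + 122.
Substituting into the recovery_index equation gives recovery_index = -48*therapy_hours + 491.
Solve -48*therapy_hours + 491 = 635: therapy_hours = (635 - 491) / -48 = -3.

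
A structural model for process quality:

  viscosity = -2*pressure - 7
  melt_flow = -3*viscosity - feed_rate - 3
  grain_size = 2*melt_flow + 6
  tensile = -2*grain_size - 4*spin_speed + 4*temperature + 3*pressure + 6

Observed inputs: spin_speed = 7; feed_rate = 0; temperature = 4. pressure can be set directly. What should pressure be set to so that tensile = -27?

Substituting into the melt_flow equation gives melt_flow = 6*pressure + 18.
This gives grain_size = 12*pressure + 42.
Substituting into the tensile equation gives tensile = -21*pressure - 90.
Solve -21*pressure - 90 = -27: pressure = (-27 + 90) / -21 = -3.

pressure = -3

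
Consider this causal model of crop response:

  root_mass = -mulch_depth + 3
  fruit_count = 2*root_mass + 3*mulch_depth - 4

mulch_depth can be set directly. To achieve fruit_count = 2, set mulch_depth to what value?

mulch_depth = 0

Substituting into the fruit_count equation gives fruit_count = mulch_depth + 2.
Solve mulch_depth + 2 = 2: mulch_depth = (2 - 2) / 1 = 0.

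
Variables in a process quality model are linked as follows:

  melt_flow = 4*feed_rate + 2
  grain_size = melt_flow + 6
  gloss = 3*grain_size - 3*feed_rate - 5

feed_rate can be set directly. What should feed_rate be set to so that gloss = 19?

Substituting into the grain_size equation gives grain_size = 4*feed_rate + 8.
Substituting into the gloss equation gives gloss = 9*feed_rate + 19.
Solve 9*feed_rate + 19 = 19: feed_rate = (19 - 19) / 9 = 0.

feed_rate = 0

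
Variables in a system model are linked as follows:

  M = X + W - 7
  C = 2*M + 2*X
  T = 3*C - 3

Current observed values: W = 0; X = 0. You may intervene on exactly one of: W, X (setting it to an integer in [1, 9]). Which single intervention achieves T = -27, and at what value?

set W = 3

Intervening on W: with other inputs at their observed values, T = 6*W - 45. Solving for -27 gives W = 3, within [1, 9].
Intervening on X: T = 12*X - 45. Reaching -27 requires X = 3/2, not an integer.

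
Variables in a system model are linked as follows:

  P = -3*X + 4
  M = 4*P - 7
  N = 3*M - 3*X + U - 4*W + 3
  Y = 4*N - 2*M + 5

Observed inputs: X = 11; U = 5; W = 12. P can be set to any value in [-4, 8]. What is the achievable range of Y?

Intervening on P fixes its value directly, overriding its dependence on X.
Substituting into the N equation gives N = 12*P - 94.
Substituting into the Y equation gives Y = 40*P - 357.
Linear in P, so extremes are at the endpoints: P = -4 gives Y = -517; P = 8 gives Y = -37.

-517 to -37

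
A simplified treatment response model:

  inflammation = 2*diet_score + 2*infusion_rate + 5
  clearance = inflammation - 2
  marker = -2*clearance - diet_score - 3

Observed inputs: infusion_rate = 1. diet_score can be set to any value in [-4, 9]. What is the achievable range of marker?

-58 to 7

Substituting into the inflammation equation gives inflammation = 2*diet_score + 7.
Substituting into the clearance equation gives clearance = 2*diet_score + 5.
Substituting into the marker equation gives marker = -5*diet_score - 13.
Linear in diet_score, so extremes are at the endpoints: diet_score = -4 gives marker = 7; diet_score = 9 gives marker = -58.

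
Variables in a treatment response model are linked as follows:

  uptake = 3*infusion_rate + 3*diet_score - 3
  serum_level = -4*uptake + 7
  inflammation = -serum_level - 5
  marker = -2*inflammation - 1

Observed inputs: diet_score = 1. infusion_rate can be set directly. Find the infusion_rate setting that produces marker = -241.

Substituting into the uptake equation gives uptake = 3*infusion_rate.
Substituting into the serum_level equation gives serum_level = -12*infusion_rate + 7.
Substituting into the inflammation equation gives inflammation = 12*infusion_rate - 12.
This gives marker = -24*infusion_rate + 23.
Solve -24*infusion_rate + 23 = -241: infusion_rate = (-241 - 23) / -24 = 11.

infusion_rate = 11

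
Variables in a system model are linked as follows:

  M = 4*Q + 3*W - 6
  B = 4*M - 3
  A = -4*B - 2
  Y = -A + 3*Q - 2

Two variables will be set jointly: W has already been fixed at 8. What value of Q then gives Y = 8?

With W held at 8:
Substituting into the M equation gives M = 4*Q + 18.
Substituting into the B equation gives B = 16*Q + 69.
Substituting into the A equation gives A = -64*Q - 278.
Y becomes 67*Q + 276.
Solve 67*Q + 276 = 8: Q = (8 - 276) / 67 = -4.

Q = -4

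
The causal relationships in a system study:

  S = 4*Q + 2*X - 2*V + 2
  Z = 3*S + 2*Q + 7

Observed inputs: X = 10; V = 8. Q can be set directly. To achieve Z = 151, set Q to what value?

Substituting into the S equation gives S = 4*Q + 6.
Z becomes 14*Q + 25.
Solve 14*Q + 25 = 151: Q = (151 - 25) / 14 = 9.

Q = 9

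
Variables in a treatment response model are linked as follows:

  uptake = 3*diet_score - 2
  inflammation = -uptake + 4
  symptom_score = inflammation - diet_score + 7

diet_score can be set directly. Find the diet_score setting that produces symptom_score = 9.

Substituting into the inflammation equation gives inflammation = -3*diet_score + 6.
Substituting into the symptom_score equation gives symptom_score = -4*diet_score + 13.
Solve -4*diet_score + 13 = 9: diet_score = (9 - 13) / -4 = 1.

diet_score = 1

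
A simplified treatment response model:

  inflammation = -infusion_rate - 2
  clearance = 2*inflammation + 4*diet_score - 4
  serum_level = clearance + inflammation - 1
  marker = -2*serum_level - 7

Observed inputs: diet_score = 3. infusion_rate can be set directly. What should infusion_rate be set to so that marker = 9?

infusion_rate = 3

Substituting into the clearance equation gives clearance = -2*infusion_rate + 4.
This gives serum_level = -3*infusion_rate + 1.
Substituting into the marker equation gives marker = 6*infusion_rate - 9.
Solve 6*infusion_rate - 9 = 9: infusion_rate = (9 + 9) / 6 = 3.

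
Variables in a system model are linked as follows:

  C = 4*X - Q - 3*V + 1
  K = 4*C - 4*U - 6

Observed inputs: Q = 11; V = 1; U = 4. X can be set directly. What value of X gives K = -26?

Substituting into the C equation gives C = 4*X - 13.
K becomes 16*X - 74.
Solve 16*X - 74 = -26: X = (-26 + 74) / 16 = 3.

X = 3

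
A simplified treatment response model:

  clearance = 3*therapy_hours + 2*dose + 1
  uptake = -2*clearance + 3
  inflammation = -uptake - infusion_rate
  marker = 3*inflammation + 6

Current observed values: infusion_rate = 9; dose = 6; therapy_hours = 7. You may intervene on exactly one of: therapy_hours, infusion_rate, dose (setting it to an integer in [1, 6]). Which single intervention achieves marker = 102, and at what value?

set therapy_hours = 3

Intervening on therapy_hours: with other inputs at their observed values, marker = 18*therapy_hours + 48. Solving for 102 gives therapy_hours = 3, within [1, 6].
Intervening on infusion_rate: marker = -3*infusion_rate + 201. Reaching 102 requires infusion_rate = 33, outside [1, 6].
Intervening on dose: marker = 12*dose + 102. Reaching 102 requires dose = 0, outside [1, 6].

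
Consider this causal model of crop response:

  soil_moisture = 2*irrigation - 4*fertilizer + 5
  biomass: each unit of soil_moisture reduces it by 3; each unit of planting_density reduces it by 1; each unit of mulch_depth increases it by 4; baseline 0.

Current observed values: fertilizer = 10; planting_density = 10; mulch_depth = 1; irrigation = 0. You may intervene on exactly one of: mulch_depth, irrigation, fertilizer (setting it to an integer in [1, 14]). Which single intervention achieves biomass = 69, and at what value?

set irrigation = 5

Intervening on mulch_depth: biomass = 4*mulch_depth + 95. Reaching 69 requires mulch_depth = -13/2, not an integer.
Intervening on irrigation: with other inputs at their observed values, biomass = -6*irrigation + 99. Solving for 69 gives irrigation = 5, within [1, 14].
Intervening on fertilizer: biomass = 12*fertilizer - 21. Reaching 69 requires fertilizer = 15/2, not an integer.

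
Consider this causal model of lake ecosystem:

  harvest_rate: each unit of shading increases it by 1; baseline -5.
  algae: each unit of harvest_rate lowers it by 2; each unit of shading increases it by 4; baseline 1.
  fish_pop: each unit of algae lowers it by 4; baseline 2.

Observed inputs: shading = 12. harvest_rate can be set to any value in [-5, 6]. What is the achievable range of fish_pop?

-234 to -146

Intervening on harvest_rate fixes its value directly, overriding its dependence on shading.
Substituting into the algae equation gives algae = -2*harvest_rate + 49.
Substituting into the fish_pop equation gives fish_pop = 8*harvest_rate - 194.
Linear in harvest_rate, so extremes are at the endpoints: harvest_rate = -5 gives fish_pop = -234; harvest_rate = 6 gives fish_pop = -146.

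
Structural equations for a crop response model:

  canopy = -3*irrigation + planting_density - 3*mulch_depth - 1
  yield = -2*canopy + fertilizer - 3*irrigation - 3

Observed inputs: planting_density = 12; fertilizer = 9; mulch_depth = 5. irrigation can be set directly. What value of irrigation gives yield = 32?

irrigation = 6

Substituting into the canopy equation gives canopy = -3*irrigation - 4.
Substituting into the yield equation gives yield = 3*irrigation + 14.
Solve 3*irrigation + 14 = 32: irrigation = (32 - 14) / 3 = 6.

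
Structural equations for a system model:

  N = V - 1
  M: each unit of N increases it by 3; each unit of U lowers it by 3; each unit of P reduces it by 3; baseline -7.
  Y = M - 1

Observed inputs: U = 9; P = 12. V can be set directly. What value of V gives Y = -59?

V = 5

Substituting into the M equation gives M = 3*V - 73.
Substituting into the Y equation gives Y = 3*V - 74.
Solve 3*V - 74 = -59: V = (-59 + 74) / 3 = 5.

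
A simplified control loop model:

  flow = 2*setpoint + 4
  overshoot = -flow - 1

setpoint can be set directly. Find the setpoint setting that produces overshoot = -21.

setpoint = 8

Substituting into the overshoot equation gives overshoot = -2*setpoint - 5.
Solve -2*setpoint - 5 = -21: setpoint = (-21 + 5) / -2 = 8.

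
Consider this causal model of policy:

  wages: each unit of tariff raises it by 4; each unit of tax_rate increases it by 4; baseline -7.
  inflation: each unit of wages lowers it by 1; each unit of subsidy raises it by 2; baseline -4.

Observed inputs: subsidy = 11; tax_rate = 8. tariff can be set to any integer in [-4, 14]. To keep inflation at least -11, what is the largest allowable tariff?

tariff = 1

Substituting into the wages equation gives wages = 4*tariff + 25.
So inflation = -4*tariff - 7.
Require -4*tariff - 7 ≥ -11, so tariff ≤ 1.
The largest integer in [-4, 14] satisfying this is 1.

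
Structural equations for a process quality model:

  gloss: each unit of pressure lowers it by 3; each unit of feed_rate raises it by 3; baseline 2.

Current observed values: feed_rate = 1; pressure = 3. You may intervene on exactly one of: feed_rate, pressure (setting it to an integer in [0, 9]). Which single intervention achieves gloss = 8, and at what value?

Intervening on feed_rate: with other inputs at their observed values, gloss = 3*feed_rate - 7. Solving for 8 gives feed_rate = 5, within [0, 9].
Intervening on pressure: gloss = -3*pressure + 5. Reaching 8 requires pressure = -1, outside [0, 9].

set feed_rate = 5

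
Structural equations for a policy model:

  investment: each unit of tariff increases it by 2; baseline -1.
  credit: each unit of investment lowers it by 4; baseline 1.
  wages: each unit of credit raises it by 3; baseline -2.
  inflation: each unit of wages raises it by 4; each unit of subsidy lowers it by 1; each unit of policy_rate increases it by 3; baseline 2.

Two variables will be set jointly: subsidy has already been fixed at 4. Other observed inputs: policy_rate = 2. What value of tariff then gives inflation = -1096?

tariff = 12

With subsidy held at 4:
Substituting into the credit equation gives credit = -8*tariff + 5.
Substituting into the wages equation gives wages = -24*tariff + 13.
So inflation = -96*tariff + 56.
Solve -96*tariff + 56 = -1096: tariff = (-1096 - 56) / -96 = 12.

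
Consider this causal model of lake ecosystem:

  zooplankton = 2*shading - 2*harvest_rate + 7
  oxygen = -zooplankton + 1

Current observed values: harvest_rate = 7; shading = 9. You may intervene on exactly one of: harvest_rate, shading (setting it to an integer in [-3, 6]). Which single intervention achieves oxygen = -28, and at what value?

Intervening on harvest_rate: with other inputs at their observed values, oxygen = 2*harvest_rate - 24. Solving for -28 gives harvest_rate = -2, within [-3, 6].
Intervening on shading: oxygen = -2*shading + 8. Reaching -28 requires shading = 18, outside [-3, 6].

set harvest_rate = -2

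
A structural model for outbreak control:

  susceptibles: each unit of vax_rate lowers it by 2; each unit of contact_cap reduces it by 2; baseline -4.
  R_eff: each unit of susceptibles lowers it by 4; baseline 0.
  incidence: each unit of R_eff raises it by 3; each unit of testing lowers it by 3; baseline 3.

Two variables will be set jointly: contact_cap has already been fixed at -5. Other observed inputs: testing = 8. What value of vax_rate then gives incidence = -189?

vax_rate = -4

With contact_cap held at -5:
Substituting into the susceptibles equation gives susceptibles = -2*vax_rate + 6.
This gives R_eff = 8*vax_rate - 24.
Substituting into the incidence equation gives incidence = 24*vax_rate - 93.
Solve 24*vax_rate - 93 = -189: vax_rate = (-189 + 93) / 24 = -4.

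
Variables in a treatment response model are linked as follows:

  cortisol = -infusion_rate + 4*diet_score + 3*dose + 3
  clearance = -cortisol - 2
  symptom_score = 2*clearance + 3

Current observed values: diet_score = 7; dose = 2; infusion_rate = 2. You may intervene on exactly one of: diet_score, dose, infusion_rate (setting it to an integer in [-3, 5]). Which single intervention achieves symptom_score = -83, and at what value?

set dose = 4

Intervening on diet_score: symptom_score = -8*diet_score - 15. Reaching -83 requires diet_score = 17/2, not an integer.
Intervening on dose: with other inputs at their observed values, symptom_score = -6*dose - 59. Solving for -83 gives dose = 4, within [-3, 5].
Intervening on infusion_rate: symptom_score = 2*infusion_rate - 75. Reaching -83 requires infusion_rate = -4, outside [-3, 5].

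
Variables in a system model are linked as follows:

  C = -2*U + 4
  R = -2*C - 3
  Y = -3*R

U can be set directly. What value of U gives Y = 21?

U = 1

Substituting into the R equation gives R = 4*U - 11.
Substituting into the Y equation gives Y = -12*U + 33.
Solve -12*U + 33 = 21: U = (21 - 33) / -12 = 1.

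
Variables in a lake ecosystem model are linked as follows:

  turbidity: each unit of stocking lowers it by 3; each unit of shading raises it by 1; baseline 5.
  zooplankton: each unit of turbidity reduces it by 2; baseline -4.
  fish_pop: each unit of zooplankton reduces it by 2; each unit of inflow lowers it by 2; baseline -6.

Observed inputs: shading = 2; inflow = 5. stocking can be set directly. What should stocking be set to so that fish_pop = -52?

stocking = 6

Substituting into the turbidity equation gives turbidity = -3*stocking + 7.
Substituting into the zooplankton equation gives zooplankton = 6*stocking - 18.
Substituting into the fish_pop equation gives fish_pop = -12*stocking + 20.
Solve -12*stocking + 20 = -52: stocking = (-52 - 20) / -12 = 6.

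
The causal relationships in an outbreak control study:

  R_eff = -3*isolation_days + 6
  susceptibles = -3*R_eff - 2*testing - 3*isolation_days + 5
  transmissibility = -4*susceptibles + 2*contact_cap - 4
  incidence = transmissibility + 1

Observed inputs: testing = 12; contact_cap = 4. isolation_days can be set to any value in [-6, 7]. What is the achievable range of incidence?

-15 to 297

Substituting into the susceptibles equation gives susceptibles = 6*isolation_days - 37.
Substituting into the transmissibility equation gives transmissibility = -24*isolation_days + 152.
So incidence = -24*isolation_days + 153.
Linear in isolation_days, so extremes are at the endpoints: isolation_days = -6 gives incidence = 297; isolation_days = 7 gives incidence = -15.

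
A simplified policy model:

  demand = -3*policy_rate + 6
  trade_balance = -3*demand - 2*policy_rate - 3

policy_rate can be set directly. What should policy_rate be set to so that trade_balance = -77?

Substituting into the trade_balance equation gives trade_balance = 7*policy_rate - 21.
Solve 7*policy_rate - 21 = -77: policy_rate = (-77 + 21) / 7 = -8.

policy_rate = -8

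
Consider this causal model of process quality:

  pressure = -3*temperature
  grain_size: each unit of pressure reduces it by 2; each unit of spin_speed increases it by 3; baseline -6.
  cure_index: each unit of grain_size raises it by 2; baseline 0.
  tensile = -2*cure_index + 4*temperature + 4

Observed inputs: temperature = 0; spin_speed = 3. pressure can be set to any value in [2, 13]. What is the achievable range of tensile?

8 to 96

Intervening on pressure fixes its value directly, overriding its dependence on temperature.
Substituting into the grain_size equation gives grain_size = -2*pressure + 3.
Substituting into the cure_index equation gives cure_index = -4*pressure + 6.
Substituting into the tensile equation gives tensile = 8*pressure - 8.
Linear in pressure, so extremes are at the endpoints: pressure = 2 gives tensile = 8; pressure = 13 gives tensile = 96.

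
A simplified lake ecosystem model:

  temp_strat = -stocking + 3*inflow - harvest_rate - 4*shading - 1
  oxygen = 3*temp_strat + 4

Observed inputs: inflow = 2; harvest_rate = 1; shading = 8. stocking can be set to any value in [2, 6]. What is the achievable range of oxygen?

Substituting into the temp_strat equation gives temp_strat = -stocking - 28.
So oxygen = -3*stocking - 80.
Linear in stocking, so extremes are at the endpoints: stocking = 2 gives oxygen = -86; stocking = 6 gives oxygen = -98.

-98 to -86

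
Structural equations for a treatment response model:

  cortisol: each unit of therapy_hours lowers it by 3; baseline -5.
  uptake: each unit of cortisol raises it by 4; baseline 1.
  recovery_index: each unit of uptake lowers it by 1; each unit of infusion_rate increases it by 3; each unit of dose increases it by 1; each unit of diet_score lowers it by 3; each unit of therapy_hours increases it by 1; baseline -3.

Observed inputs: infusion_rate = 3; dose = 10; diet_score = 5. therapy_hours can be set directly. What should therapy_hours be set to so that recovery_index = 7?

Substituting into the uptake equation gives uptake = -12*therapy_hours - 19.
So recovery_index = 13*therapy_hours + 20.
Solve 13*therapy_hours + 20 = 7: therapy_hours = (7 - 20) / 13 = -1.

therapy_hours = -1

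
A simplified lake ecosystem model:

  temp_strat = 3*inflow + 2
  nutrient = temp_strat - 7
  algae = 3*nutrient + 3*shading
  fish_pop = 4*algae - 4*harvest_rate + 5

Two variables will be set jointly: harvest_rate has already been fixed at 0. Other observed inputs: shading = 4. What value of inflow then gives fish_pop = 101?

inflow = 3

With harvest_rate held at 0:
Substituting into the nutrient equation gives nutrient = 3*inflow - 5.
This gives algae = 9*inflow - 3.
fish_pop becomes 36*inflow - 7.
Solve 36*inflow - 7 = 101: inflow = (101 + 7) / 36 = 3.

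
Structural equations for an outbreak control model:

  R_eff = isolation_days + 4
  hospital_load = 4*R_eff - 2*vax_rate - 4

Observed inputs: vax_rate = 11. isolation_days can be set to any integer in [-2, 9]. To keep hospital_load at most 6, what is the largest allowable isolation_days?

isolation_days = 4

Substituting into the hospital_load equation gives hospital_load = 4*isolation_days - 10.
Require 4*isolation_days - 10 ≤ 6, so isolation_days ≤ 4.
The largest integer in [-2, 9] satisfying this is 4.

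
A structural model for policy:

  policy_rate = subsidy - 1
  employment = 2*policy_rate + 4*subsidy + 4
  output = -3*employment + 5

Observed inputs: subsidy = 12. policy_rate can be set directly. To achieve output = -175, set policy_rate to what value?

Intervening on policy_rate fixes its value directly, overriding its dependence on subsidy.
Substituting into the employment equation gives employment = 2*policy_rate + 52.
This gives output = -6*policy_rate - 151.
Solve -6*policy_rate - 151 = -175: policy_rate = (-175 + 151) / -6 = 4.

policy_rate = 4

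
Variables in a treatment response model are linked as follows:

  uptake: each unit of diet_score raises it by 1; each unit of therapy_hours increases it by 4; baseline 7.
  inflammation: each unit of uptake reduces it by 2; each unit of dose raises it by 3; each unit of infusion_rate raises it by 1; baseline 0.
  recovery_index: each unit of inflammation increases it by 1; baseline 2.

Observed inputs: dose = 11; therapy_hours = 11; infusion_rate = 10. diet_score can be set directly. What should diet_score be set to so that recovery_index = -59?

diet_score = 1

Substituting into the uptake equation gives uptake = diet_score + 51.
This gives inflammation = -2*diet_score - 59.
Substituting into the recovery_index equation gives recovery_index = -2*diet_score - 57.
Solve -2*diet_score - 57 = -59: diet_score = (-59 + 57) / -2 = 1.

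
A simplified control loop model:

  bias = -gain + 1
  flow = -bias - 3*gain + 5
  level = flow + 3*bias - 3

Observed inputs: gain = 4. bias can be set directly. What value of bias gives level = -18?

bias = -4

Intervening on bias fixes its value directly, overriding its dependence on gain.
Substituting into the flow equation gives flow = -bias - 7.
So level = 2*bias - 10.
Solve 2*bias - 10 = -18: bias = (-18 + 10) / 2 = -4.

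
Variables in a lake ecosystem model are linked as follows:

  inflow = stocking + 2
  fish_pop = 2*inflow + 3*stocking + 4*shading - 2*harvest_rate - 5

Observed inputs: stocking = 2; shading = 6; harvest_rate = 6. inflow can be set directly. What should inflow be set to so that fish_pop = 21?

Intervening on inflow fixes its value directly, overriding its dependence on stocking.
Substituting into the fish_pop equation gives fish_pop = 2*inflow + 13.
Solve 2*inflow + 13 = 21: inflow = (21 - 13) / 2 = 4.

inflow = 4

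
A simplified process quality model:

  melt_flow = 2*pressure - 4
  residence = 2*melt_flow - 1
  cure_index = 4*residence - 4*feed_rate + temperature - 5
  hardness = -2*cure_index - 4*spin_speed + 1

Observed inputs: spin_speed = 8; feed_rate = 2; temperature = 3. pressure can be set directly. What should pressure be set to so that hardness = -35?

pressure = 3

Substituting into the residence equation gives residence = 4*pressure - 9.
Substituting into the cure_index equation gives cure_index = 16*pressure - 46.
So hardness = -32*pressure + 61.
Solve -32*pressure + 61 = -35: pressure = (-35 - 61) / -32 = 3.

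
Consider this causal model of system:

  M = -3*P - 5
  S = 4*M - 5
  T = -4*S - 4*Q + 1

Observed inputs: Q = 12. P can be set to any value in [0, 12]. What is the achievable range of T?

Substituting into the S equation gives S = -12*P - 25.
T becomes 48*P + 53.
Linear in P, so extremes are at the endpoints: P = 0 gives T = 53; P = 12 gives T = 629.

53 to 629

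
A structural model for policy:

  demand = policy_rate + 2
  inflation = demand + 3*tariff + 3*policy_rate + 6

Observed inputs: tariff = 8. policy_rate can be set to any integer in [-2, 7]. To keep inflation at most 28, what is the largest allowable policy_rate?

policy_rate = -1

Substituting into the inflation equation gives inflation = 4*policy_rate + 32.
Require 4*policy_rate + 32 ≤ 28, so policy_rate ≤ -1.
The largest integer in [-2, 7] satisfying this is -1.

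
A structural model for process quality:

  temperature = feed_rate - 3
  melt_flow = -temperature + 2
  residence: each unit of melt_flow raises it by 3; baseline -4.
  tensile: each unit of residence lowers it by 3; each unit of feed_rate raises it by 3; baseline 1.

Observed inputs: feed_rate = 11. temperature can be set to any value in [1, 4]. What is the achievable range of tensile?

37 to 64

Intervening on temperature fixes its value directly, overriding its dependence on feed_rate.
Substituting into the residence equation gives residence = -3*temperature + 2.
tensile becomes 9*temperature + 28.
Linear in temperature, so extremes are at the endpoints: temperature = 1 gives tensile = 37; temperature = 4 gives tensile = 64.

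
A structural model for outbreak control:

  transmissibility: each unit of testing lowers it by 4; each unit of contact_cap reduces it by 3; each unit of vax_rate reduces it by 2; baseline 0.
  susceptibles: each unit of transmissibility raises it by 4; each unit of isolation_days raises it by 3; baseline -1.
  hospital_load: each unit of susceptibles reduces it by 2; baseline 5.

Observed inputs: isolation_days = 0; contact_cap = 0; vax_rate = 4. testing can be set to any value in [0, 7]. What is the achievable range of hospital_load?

71 to 295

Substituting into the transmissibility equation gives transmissibility = -4*testing - 8.
susceptibles becomes -16*testing - 33.
So hospital_load = 32*testing + 71.
Linear in testing, so extremes are at the endpoints: testing = 0 gives hospital_load = 71; testing = 7 gives hospital_load = 295.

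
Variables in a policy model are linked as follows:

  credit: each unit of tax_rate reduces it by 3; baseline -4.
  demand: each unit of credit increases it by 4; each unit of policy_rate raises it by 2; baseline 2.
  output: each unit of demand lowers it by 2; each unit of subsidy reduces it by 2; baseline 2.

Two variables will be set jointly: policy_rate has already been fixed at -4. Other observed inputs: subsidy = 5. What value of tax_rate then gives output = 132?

With policy_rate held at -4:
Substituting into the demand equation gives demand = -12*tax_rate - 22.
Substituting into the output equation gives output = 24*tax_rate + 36.
Solve 24*tax_rate + 36 = 132: tax_rate = (132 - 36) / 24 = 4.

tax_rate = 4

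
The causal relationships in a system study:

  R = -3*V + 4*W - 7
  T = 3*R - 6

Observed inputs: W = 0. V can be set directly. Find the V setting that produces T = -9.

Substituting into the R equation gives R = -3*V - 7.
Substituting into the T equation gives T = -9*V - 27.
Solve -9*V - 27 = -9: V = (-9 + 27) / -9 = -2.

V = -2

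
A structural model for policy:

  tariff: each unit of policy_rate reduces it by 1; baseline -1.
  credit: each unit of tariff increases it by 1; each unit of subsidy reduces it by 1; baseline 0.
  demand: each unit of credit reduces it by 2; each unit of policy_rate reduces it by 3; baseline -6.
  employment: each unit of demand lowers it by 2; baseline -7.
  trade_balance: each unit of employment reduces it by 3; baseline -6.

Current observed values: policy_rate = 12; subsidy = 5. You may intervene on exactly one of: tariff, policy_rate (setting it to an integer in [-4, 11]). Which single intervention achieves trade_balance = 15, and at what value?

Intervening on tariff: trade_balance = -12*tariff - 177. Reaching 15 requires tariff = -16, outside [-4, 11].
Intervening on policy_rate: with other inputs at their observed values, trade_balance = -6*policy_rate + 51. Solving for 15 gives policy_rate = 6, within [-4, 11].

set policy_rate = 6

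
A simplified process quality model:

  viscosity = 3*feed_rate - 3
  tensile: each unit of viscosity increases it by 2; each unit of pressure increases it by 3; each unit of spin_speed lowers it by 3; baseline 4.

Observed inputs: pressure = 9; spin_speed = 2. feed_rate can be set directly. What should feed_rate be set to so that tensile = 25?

Substituting into the tensile equation gives tensile = 6*feed_rate + 19.
Solve 6*feed_rate + 19 = 25: feed_rate = (25 - 19) / 6 = 1.

feed_rate = 1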